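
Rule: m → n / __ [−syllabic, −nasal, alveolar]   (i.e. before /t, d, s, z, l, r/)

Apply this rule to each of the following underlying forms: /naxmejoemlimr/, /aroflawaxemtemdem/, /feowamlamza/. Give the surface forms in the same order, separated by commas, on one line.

naxmejoenlinr, aroflawaxentendem, feowanlanza

/naxmejoemlimr/: /m/ precedes the alveolar consonant /l/, so it assimilates in place to [n]. /m/ precedes the alveolar consonant /r/, so it assimilates in place to [n]. → [naxmejoenlinr].
/aroflawaxemtemdem/: /m/ precedes the alveolar consonant /t/, so it assimilates in place to [n]. /m/ precedes the alveolar consonant /d/, so it assimilates in place to [n]. → [aroflawaxentendem].
/feowamlamza/: /m/ precedes the alveolar consonant /l/, so it assimilates in place to [n]. /m/ precedes the alveolar consonant /z/, so it assimilates in place to [n]. → [feowanlanza].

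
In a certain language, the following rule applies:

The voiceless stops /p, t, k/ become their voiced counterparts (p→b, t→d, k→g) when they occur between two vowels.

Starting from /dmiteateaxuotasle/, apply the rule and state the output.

/t/ is a voiceless stop between vowels /i/ and /e/, so it voices to [d].
/t/ is a voiceless stop between vowels /a/ and /e/, so it voices to [d].
/t/ is a voiceless stop between vowels /o/ and /a/, so it voices to [d].
Surface form: [dmideadeaxuodasle].

dmideadeaxuodasle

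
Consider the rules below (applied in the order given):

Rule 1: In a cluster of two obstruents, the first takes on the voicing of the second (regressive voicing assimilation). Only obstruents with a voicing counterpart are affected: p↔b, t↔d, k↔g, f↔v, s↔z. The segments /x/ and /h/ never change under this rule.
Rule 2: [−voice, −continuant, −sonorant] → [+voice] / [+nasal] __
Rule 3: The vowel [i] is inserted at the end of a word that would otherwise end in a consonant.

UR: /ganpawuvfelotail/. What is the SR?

ganbawuffelotaili

Rule 1 (regressive voicing assimilation): /v/ precedes the voiceless obstruent /f/, so it devoices to [f] by assimilation. /ganpawuvfelotail/ → ganpawuffelotail.
Rule 2 (post-nasal voicing): /p/ is a voiceless stop immediately after the nasal /n/, so it voices to [b]. /ganpawuffelotail/ → ganbawuffelotail.
Rule 3 (final i-epenthesis): the form ends in the consonant /l/, so [i] is inserted word-finally. /ganbawuffelotail/ → ganbawuffelotaili.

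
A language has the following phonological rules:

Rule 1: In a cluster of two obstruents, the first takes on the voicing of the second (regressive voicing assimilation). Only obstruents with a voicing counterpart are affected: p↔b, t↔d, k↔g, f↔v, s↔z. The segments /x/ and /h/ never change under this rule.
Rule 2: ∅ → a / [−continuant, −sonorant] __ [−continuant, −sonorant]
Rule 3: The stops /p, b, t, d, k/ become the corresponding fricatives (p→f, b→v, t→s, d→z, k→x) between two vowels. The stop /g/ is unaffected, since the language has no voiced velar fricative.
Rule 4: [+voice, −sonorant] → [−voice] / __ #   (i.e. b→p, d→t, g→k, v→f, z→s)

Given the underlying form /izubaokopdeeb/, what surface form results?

Rule 1 (regressive voicing assimilation): /p/ precedes the voiced obstruent /d/, so it voices to [b] by assimilation. /izubaokopdeeb/ → izubaokobdeeb.
Rule 2 (stop-cluster a-epenthesis): /b/ and /d/ form a stop–stop cluster, so [a] is inserted between them. /izubaokobdeeb/ → izubaokobadeeb.
Rule 3 (intervocalic spirantization): /b/ is a stop between vowels /u/ and /a/, so it spirantizes to the fricative [v]. /k/ is a stop between vowels /o/ and /o/, so it spirantizes to the fricative [x]. /b/ is a stop between vowels /o/ and /a/, so it spirantizes to the fricative [v]. /d/ is a stop between vowels /a/ and /e/, so it spirantizes to the fricative [z]. /izubaokobadeeb/ → izuvaoxovazeeb.
Rule 4 (final devoicing): /b/ is a voiced obstruent in word-final position, so it devoices to [p]. /izuvaoxovazeeb/ → izuvaoxovazeep.

izuvaoxovazeep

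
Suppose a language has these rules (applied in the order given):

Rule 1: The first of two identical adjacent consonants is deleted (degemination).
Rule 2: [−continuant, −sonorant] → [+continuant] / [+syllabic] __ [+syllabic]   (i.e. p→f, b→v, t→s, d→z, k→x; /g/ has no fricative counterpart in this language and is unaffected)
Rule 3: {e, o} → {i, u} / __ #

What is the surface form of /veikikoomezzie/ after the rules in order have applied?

veixixoomezii

Rule 1 (degemination): /zz/ is a geminate; the first /z/ deletes. /veikikoomezzie/ → veikikoomezie.
Rule 2 (intervocalic spirantization): /k/ is a stop between vowels /i/ and /i/, so it spirantizes to the fricative [x]. /k/ is a stop between vowels /i/ and /o/, so it spirantizes to the fricative [x]. /veikikoomezie/ → veixixoomezie.
Rule 3 (final vowel raising): /e/ is a mid vowel in word-final position, so it raises to [i]. /veixixoomezie/ → veixixoomezii.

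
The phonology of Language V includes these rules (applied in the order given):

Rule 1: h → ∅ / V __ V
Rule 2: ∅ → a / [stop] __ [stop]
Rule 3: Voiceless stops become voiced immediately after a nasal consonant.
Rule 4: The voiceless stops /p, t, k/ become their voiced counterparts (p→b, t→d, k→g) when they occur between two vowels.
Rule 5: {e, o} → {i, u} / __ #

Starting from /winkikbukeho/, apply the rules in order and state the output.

wingigabugeu

Rule 1 (intervocalic h-deletion): /h/ occurs between vowels /e/ and /o/, so it deletes. /winkikbukeho/ → winkikbukeo.
Rule 2 (stop-cluster a-epenthesis): /k/ and /b/ form a stop–stop cluster, so [a] is inserted between them. /winkikbukeo/ → winkikabukeo.
Rule 3 (post-nasal voicing): /k/ is a voiceless stop immediately after the nasal /n/, so it voices to [g]. /winkikabukeo/ → wingikabukeo.
Rule 4 (intervocalic voicing): /k/ is a voiceless stop between vowels /i/ and /a/, so it voices to [g]. /k/ is a voiceless stop between vowels /u/ and /e/, so it voices to [g]. /wingikabukeo/ → wingigabugeo.
Rule 5 (final vowel raising): /o/ is a mid vowel in word-final position, so it raises to [u]. /wingigabugeo/ → wingigabugeu.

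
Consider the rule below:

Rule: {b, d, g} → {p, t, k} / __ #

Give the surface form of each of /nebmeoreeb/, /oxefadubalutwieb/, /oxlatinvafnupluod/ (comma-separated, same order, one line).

/nebmeoreeb/: /b/ is a voiced stop in word-final position, so it devoices to [p]. → [nebmeoreep].
/oxefadubalutwieb/: /b/ is a voiced stop in word-final position, so it devoices to [p]. → [oxefadubalutwiep].
/oxlatinvafnupluod/: /d/ is a voiced stop in word-final position, so it devoices to [t]. → [oxlatinvafnupluot].

nebmeoreep, oxefadubalutwiep, oxlatinvafnupluot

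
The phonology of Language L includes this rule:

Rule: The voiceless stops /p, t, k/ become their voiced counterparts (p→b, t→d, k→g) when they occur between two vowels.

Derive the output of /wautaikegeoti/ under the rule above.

waudaigegeodi

/t/ is a voiceless stop between vowels /u/ and /a/, so it voices to [d].
/k/ is a voiceless stop between vowels /i/ and /e/, so it voices to [g].
/t/ is a voiceless stop between vowels /o/ and /i/, so it voices to [d].
Surface form: [waudaigegeodi].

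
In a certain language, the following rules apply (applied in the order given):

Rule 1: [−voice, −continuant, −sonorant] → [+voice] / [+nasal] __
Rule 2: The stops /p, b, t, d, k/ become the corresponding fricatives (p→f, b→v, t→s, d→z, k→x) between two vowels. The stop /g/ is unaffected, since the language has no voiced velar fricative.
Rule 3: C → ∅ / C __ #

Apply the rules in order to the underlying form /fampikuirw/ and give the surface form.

Rule 1 (post-nasal voicing): /p/ is a voiceless stop immediately after the nasal /m/, so it voices to [b]. /fampikuirw/ → fambikuirw.
Rule 2 (intervocalic spirantization): /k/ is a stop between vowels /i/ and /u/, so it spirantizes to the fricative [x]. /fambikuirw/ → fambixuirw.
Rule 3 (final cluster simplification): /w/ is the second consonant of a word-final cluster /rw/, so it deletes. /fambixuirw/ → fambixuir.

fambixuir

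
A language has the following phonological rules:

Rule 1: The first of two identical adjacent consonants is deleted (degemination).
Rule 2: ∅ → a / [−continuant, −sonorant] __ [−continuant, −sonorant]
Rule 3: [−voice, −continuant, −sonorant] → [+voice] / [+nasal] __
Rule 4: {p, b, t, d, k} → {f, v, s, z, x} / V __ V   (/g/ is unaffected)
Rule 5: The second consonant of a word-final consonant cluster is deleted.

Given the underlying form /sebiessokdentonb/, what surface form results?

seviesoxazendon

Rule 1 (degemination): /ss/ is a geminate; the first /s/ deletes. /sebiessokdentonb/ → sebiesokdentonb.
Rule 2 (stop-cluster a-epenthesis): /k/ and /d/ form a stop–stop cluster, so [a] is inserted between them. /sebiesokdentonb/ → sebiesokadentonb.
Rule 3 (post-nasal voicing): /t/ is a voiceless stop immediately after the nasal /n/, so it voices to [d]. /sebiesokadentonb/ → sebiesokadendonb.
Rule 4 (intervocalic spirantization): /b/ is a stop between vowels /e/ and /i/, so it spirantizes to the fricative [v]. /k/ is a stop between vowels /o/ and /a/, so it spirantizes to the fricative [x]. /d/ is a stop between vowels /a/ and /e/, so it spirantizes to the fricative [z]. /sebiesokadendonb/ → seviesoxazendonb.
Rule 5 (final cluster simplification): /b/ is the second consonant of a word-final cluster /nb/, so it deletes. /seviesoxazendonb/ → seviesoxazendon.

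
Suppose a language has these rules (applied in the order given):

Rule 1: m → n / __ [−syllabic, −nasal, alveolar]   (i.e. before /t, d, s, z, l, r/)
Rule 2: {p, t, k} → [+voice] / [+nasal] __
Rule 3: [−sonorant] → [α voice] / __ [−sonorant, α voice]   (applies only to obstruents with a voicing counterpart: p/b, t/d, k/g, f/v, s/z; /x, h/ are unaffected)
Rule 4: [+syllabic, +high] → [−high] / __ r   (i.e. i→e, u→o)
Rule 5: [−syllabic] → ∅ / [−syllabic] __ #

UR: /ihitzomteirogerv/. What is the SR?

ihidzondeeroger

Rule 1 (nasal place assimilation): /m/ precedes the alveolar consonant /t/, so it assimilates in place to [n]. /ihitzomteirogerv/ → ihitzonteirogerv.
Rule 2 (post-nasal voicing): /t/ is a voiceless stop immediately after the nasal /n/, so it voices to [d]. /ihitzonteirogerv/ → ihitzondeirogerv.
Rule 3 (regressive voicing assimilation): /t/ precedes the voiced obstruent /z/, so it voices to [d] by assimilation. /ihitzondeirogerv/ → ihidzondeirogerv.
Rule 4 (pre-rhotic lowering): /i/ is a high vowel immediately before /r/, so it lowers to [e]. /ihidzondeirogerv/ → ihidzondeerogerv.
Rule 5 (final cluster simplification): /v/ is the second consonant of a word-final cluster /rv/, so it deletes. /ihidzondeerogerv/ → ihidzondeeroger.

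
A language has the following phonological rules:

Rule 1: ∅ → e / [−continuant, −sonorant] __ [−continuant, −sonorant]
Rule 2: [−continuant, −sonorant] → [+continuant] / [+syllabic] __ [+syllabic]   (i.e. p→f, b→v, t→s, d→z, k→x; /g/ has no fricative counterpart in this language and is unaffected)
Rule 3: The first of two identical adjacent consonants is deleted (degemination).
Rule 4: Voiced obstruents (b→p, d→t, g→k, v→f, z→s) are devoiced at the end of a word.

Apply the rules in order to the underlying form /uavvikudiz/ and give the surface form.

Rule 1 (stop-cluster e-epenthesis): no segment meets the environment; /uavvikudiz/ is unchanged.
Rule 2 (intervocalic spirantization): /k/ is a stop between vowels /i/ and /u/, so it spirantizes to the fricative [x]. /d/ is a stop between vowels /u/ and /i/, so it spirantizes to the fricative [z]. /uavvikudiz/ → uavvixuziz.
Rule 3 (degemination): /vv/ is a geminate; the first /v/ deletes. /uavvixuziz/ → uavixuziz.
Rule 4 (final devoicing): /z/ is a voiced obstruent in word-final position, so it devoices to [s]. /uavixuziz/ → uavixuzis.

uavixuzis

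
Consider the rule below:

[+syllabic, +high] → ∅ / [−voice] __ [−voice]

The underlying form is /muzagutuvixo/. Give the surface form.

muzagutuvixo

No segment of /muzagutuvixo/ meets the structural description of the rule, so the form surfaces unchanged.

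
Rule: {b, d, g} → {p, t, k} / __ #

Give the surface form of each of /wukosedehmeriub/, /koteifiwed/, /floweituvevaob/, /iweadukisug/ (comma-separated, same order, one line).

/wukosedehmeriub/: /b/ is a voiced stop in word-final position, so it devoices to [p]. → [wukosedehmeriup].
/koteifiwed/: /d/ is a voiced stop in word-final position, so it devoices to [t]. → [koteifiwet].
/floweituvevaob/: /b/ is a voiced stop in word-final position, so it devoices to [p]. → [floweituvevaop].
/iweadukisug/: /g/ is a voiced stop in word-final position, so it devoices to [k]. → [iweadukisuk].

wukosedehmeriup, koteifiwet, floweituvevaop, iweadukisuk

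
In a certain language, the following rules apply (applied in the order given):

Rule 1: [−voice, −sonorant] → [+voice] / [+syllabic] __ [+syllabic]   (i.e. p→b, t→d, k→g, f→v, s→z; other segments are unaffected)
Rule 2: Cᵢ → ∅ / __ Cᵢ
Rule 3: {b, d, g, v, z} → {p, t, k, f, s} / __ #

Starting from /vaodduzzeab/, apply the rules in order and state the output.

Rule 1 (intervocalic voicing): no segment meets the environment; /vaodduzzeab/ is unchanged.
Rule 2 (degemination): /dd/ is a geminate; the first /d/ deletes. /zz/ is a geminate; the first /z/ deletes. /vaodduzzeab/ → vaoduzeab.
Rule 3 (final devoicing): /b/ is a voiced obstruent in word-final position, so it devoices to [p]. /vaoduzeab/ → vaoduzeap.

vaoduzeap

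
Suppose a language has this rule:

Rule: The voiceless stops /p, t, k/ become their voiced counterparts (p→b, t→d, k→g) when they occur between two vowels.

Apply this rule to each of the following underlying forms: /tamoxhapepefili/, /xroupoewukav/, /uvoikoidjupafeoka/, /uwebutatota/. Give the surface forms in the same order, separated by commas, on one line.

tamoxhabebefili, xrouboewugav, uvoigoidjubafeoga, uwebudadoda

/tamoxhapepefili/: /p/ is a voiceless stop between vowels /a/ and /e/, so it voices to [b]. /p/ is a voiceless stop between vowels /e/ and /e/, so it voices to [b]. → [tamoxhabebefili].
/xroupoewukav/: /p/ is a voiceless stop between vowels /u/ and /o/, so it voices to [b]. /k/ is a voiceless stop between vowels /u/ and /a/, so it voices to [g]. → [xrouboewugav].
/uvoikoidjupafeoka/: /k/ is a voiceless stop between vowels /i/ and /o/, so it voices to [g]. /p/ is a voiceless stop between vowels /u/ and /a/, so it voices to [b]. /k/ is a voiceless stop between vowels /o/ and /a/, so it voices to [g]. → [uvoigoidjubafeoga].
/uwebutatota/: /t/ is a voiceless stop between vowels /u/ and /a/, so it voices to [d]. /t/ is a voiceless stop between vowels /a/ and /o/, so it voices to [d]. /t/ is a voiceless stop between vowels /o/ and /a/, so it voices to [d]. → [uwebudadoda].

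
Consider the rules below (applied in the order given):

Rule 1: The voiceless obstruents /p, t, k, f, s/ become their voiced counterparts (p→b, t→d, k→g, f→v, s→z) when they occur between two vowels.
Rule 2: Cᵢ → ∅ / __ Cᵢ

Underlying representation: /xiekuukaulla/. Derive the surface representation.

Rule 1 (intervocalic voicing): /k/ is a voiceless obstruent between vowels /e/ and /u/, so it voices to [g]. /k/ is a voiceless obstruent between vowels /u/ and /a/, so it voices to [g]. /xiekuukaulla/ → xieguugaulla.
Rule 2 (degemination): /ll/ is a geminate; the first /l/ deletes. /xieguugaulla/ → xieguugaula.

xieguugaula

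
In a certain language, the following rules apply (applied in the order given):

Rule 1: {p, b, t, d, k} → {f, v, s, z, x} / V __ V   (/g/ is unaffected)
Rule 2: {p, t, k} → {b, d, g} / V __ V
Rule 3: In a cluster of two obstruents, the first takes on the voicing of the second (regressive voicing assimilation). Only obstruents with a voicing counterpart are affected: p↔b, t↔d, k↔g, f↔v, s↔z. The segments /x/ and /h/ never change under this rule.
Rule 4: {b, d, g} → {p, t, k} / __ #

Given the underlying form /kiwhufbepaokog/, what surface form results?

kiwhuvbefaoxok

Rule 1 (intervocalic spirantization): /p/ is a stop between vowels /e/ and /a/, so it spirantizes to the fricative [f]. /k/ is a stop between vowels /o/ and /o/, so it spirantizes to the fricative [x]. /kiwhufbepaokog/ → kiwhufbefaoxog.
Rule 2 (intervocalic voicing): no segment meets the environment; /kiwhufbefaoxog/ is unchanged.
Rule 3 (regressive voicing assimilation): /f/ precedes the voiced obstruent /b/, so it voices to [v] by assimilation. /kiwhufbefaoxog/ → kiwhuvbefaoxog.
Rule 4 (final devoicing): /g/ is a voiced stop in word-final position, so it devoices to [k]. /kiwhuvbefaoxog/ → kiwhuvbefaoxok.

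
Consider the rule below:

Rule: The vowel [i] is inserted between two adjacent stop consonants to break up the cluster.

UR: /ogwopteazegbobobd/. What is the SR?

ogwopiteazegibobobid

/p/ and /t/ form a stop–stop cluster, so [i] is inserted between them.
/g/ and /b/ form a stop–stop cluster, so [i] is inserted between them.
/b/ and /d/ form a stop–stop cluster, so [i] is inserted between them.
Surface form: [ogwopiteazegibobobid].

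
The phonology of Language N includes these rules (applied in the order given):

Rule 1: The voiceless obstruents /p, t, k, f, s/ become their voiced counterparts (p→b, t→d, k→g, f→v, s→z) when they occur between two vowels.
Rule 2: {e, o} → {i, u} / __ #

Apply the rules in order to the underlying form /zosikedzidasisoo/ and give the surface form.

Rule 1 (intervocalic voicing): /s/ is a voiceless obstruent between vowels /o/ and /i/, so it voices to [z]. /k/ is a voiceless obstruent between vowels /i/ and /e/, so it voices to [g]. /s/ is a voiceless obstruent between vowels /a/ and /i/, so it voices to [z]. /s/ is a voiceless obstruent between vowels /i/ and /o/, so it voices to [z]. /zosikedzidasisoo/ → zozigedzidazizoo.
Rule 2 (final vowel raising): /o/ is a mid vowel in word-final position, so it raises to [u]. /zozigedzidazizoo/ → zozigedzidazizou.

zozigedzidazizou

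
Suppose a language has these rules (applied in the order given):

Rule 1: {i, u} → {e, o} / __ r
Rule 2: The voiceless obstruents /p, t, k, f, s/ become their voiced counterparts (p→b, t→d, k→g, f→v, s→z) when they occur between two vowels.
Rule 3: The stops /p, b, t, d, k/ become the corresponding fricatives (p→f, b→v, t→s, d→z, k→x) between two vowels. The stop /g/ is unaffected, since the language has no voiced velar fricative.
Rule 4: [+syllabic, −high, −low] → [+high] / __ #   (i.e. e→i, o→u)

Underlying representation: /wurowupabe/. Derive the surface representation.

Rule 1 (pre-rhotic lowering): /u/ is a high vowel immediately before /r/, so it lowers to [o]. /wurowupabe/ → worowupabe.
Rule 2 (intervocalic voicing): /p/ is a voiceless obstruent between vowels /u/ and /a/, so it voices to [b]. /worowupabe/ → worowubabe.
Rule 3 (intervocalic spirantization): /b/ is a stop between vowels /u/ and /a/, so it spirantizes to the fricative [v]. /b/ is a stop between vowels /a/ and /e/, so it spirantizes to the fricative [v]. /worowubabe/ → worowuvave.
Rule 4 (final vowel raising): /e/ is a mid vowel in word-final position, so it raises to [i]. /worowuvave/ → worowuvavi.

worowuvavi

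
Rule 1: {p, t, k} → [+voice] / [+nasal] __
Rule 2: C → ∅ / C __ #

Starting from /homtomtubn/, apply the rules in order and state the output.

Rule 1 (post-nasal voicing): /t/ is a voiceless stop immediately after the nasal /m/, so it voices to [d]. /t/ is a voiceless stop immediately after the nasal /m/, so it voices to [d]. /homtomtubn/ → homdomdubn.
Rule 2 (final cluster simplification): /n/ is the second consonant of a word-final cluster /bn/, so it deletes. /homdomdubn/ → homdomdub.

homdomdub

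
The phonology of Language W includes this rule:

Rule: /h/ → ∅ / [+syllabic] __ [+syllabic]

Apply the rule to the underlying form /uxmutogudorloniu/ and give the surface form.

uxmutogudorloniu

No segment of /uxmutogudorloniu/ meets the structural description of the rule, so the form surfaces unchanged.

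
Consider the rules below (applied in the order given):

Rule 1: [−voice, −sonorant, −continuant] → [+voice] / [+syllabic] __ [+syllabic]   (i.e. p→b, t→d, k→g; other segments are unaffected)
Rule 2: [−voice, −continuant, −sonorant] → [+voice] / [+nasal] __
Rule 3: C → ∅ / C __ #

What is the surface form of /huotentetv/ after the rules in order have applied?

huodendet

Rule 1 (intervocalic voicing): /t/ is a voiceless stop between vowels /o/ and /e/, so it voices to [d]. /huotentetv/ → huodentetv.
Rule 2 (post-nasal voicing): /t/ is a voiceless stop immediately after the nasal /n/, so it voices to [d]. /huodentetv/ → huodendetv.
Rule 3 (final cluster simplification): /v/ is the second consonant of a word-final cluster /tv/, so it deletes. /huodendetv/ → huodendet.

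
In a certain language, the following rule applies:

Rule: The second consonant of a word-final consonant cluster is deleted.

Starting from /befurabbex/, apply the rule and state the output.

befurabbex

No segment of /befurabbex/ meets the structural description of the rule, so the form surfaces unchanged.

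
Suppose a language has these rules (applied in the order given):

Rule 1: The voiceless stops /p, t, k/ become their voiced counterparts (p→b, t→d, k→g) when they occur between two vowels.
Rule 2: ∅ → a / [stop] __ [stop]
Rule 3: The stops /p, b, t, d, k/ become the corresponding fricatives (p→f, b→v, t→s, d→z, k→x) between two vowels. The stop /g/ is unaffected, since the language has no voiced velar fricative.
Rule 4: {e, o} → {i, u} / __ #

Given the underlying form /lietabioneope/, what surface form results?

liezavioneovi

Rule 1 (intervocalic voicing): /t/ is a voiceless stop between vowels /e/ and /a/, so it voices to [d]. /p/ is a voiceless stop between vowels /o/ and /e/, so it voices to [b]. /lietabioneope/ → liedabioneobe.
Rule 2 (stop-cluster a-epenthesis): no segment meets the environment; /liedabioneobe/ is unchanged.
Rule 3 (intervocalic spirantization): /d/ is a stop between vowels /e/ and /a/, so it spirantizes to the fricative [z]. /b/ is a stop between vowels /a/ and /i/, so it spirantizes to the fricative [v]. /b/ is a stop between vowels /o/ and /e/, so it spirantizes to the fricative [v]. /liedabioneobe/ → liezavioneove.
Rule 4 (final vowel raising): /e/ is a mid vowel in word-final position, so it raises to [i]. /liezavioneove/ → liezavioneovi.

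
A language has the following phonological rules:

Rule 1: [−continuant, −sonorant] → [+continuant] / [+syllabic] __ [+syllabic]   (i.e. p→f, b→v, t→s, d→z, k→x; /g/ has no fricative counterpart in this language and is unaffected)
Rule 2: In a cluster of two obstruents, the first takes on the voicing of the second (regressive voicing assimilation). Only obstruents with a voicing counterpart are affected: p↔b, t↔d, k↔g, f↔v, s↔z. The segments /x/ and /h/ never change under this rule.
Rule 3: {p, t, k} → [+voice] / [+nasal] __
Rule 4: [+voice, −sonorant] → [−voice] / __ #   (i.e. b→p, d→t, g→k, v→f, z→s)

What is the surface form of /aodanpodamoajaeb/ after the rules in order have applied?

Rule 1 (intervocalic spirantization): /d/ is a stop between vowels /o/ and /a/, so it spirantizes to the fricative [z]. /d/ is a stop between vowels /o/ and /a/, so it spirantizes to the fricative [z]. /aodanpodamoajaeb/ → aozanpozamoajaeb.
Rule 2 (regressive voicing assimilation): no segment meets the environment; /aozanpozamoajaeb/ is unchanged.
Rule 3 (post-nasal voicing): /p/ is a voiceless stop immediately after the nasal /n/, so it voices to [b]. /aozanpozamoajaeb/ → aozanbozamoajaeb.
Rule 4 (final devoicing): /b/ is a voiced obstruent in word-final position, so it devoices to [p]. /aozanbozamoajaeb/ → aozanbozamoajaep.

aozanbozamoajaep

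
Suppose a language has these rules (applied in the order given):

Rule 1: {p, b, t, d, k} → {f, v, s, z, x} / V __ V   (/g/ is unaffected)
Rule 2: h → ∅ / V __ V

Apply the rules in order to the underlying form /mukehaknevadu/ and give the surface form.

muxeaknevazu

Rule 1 (intervocalic spirantization): /k/ is a stop between vowels /u/ and /e/, so it spirantizes to the fricative [x]. /d/ is a stop between vowels /a/ and /u/, so it spirantizes to the fricative [z]. /mukehaknevadu/ → muxehaknevazu.
Rule 2 (intervocalic h-deletion): /h/ occurs between vowels /e/ and /a/, so it deletes. /muxehaknevazu/ → muxeaknevazu.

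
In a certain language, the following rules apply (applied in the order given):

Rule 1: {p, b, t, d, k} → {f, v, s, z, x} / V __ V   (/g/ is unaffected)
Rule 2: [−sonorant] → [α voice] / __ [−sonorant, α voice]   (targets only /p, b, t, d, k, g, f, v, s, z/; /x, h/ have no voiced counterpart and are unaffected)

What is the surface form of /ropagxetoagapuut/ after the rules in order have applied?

Rule 1 (intervocalic spirantization): /p/ is a stop between vowels /o/ and /a/, so it spirantizes to the fricative [f]. /t/ is a stop between vowels /e/ and /o/, so it spirantizes to the fricative [s]. /p/ is a stop between vowels /a/ and /u/, so it spirantizes to the fricative [f]. /ropagxetoagapuut/ → rofagxesoagafuut.
Rule 2 (regressive voicing assimilation): /g/ precedes the voiceless obstruent /x/, so it devoices to [k] by assimilation. /rofagxesoagafuut/ → rofakxesoagafuut.

rofakxesoagafuut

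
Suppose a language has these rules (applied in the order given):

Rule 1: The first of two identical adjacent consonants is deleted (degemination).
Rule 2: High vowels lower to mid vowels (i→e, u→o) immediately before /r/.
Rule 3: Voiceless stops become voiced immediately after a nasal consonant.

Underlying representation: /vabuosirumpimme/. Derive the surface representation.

Rule 1 (degemination): /mm/ is a geminate; the first /m/ deletes. /vabuosirumpimme/ → vabuosirumpime.
Rule 2 (pre-rhotic lowering): /i/ is a high vowel immediately before /r/, so it lowers to [e]. /vabuosirumpime/ → vabuoserumpime.
Rule 3 (post-nasal voicing): /p/ is a voiceless stop immediately after the nasal /m/, so it voices to [b]. /vabuoserumpime/ → vabuoserumbime.

vabuoserumbime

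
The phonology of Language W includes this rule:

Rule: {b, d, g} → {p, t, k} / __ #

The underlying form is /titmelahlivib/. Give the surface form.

/b/ is a voiced stop in word-final position, so it devoices to [p].
Surface form: [titmelahlivip].

titmelahlivip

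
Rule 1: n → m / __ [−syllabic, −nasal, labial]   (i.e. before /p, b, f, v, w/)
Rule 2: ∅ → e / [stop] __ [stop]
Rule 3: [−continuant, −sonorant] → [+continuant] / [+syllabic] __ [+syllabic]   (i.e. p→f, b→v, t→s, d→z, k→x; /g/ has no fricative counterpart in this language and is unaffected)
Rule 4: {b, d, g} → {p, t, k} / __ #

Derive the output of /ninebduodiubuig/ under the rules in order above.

Rule 1 (nasal place assimilation): no segment meets the environment; /ninebduodiubuig/ is unchanged.
Rule 2 (stop-cluster e-epenthesis): /b/ and /d/ form a stop–stop cluster, so [e] is inserted between them. /ninebduodiubuig/ → ninebeduodiubuig.
Rule 3 (intervocalic spirantization): /b/ is a stop between vowels /e/ and /e/, so it spirantizes to the fricative [v]. /d/ is a stop between vowels /e/ and /u/, so it spirantizes to the fricative [z]. /d/ is a stop between vowels /o/ and /i/, so it spirantizes to the fricative [z]. /b/ is a stop between vowels /u/ and /u/, so it spirantizes to the fricative [v]. /ninebeduodiubuig/ → ninevezuoziuvuig.
Rule 4 (final devoicing): /g/ is a voiced stop in word-final position, so it devoices to [k]. /ninevezuoziuvuig/ → ninevezuoziuvuik.

ninevezuoziuvuik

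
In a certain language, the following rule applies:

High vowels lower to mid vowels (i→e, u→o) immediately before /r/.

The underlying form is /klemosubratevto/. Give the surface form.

No segment of /klemosubratevto/ meets the structural description of the rule, so the form surfaces unchanged.

klemosubratevto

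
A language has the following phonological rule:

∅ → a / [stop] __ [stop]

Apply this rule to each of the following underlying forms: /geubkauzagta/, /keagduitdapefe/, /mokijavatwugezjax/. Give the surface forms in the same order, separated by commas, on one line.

geubakauzagata, keagaduitadapefe, mokijavatwugezjax

/geubkauzagta/: /b/ and /k/ form a stop–stop cluster, so [a] is inserted between them. /g/ and /t/ form a stop–stop cluster, so [a] is inserted between them. → [geubakauzagata].
/keagduitdapefe/: /g/ and /d/ form a stop–stop cluster, so [a] is inserted between them. /t/ and /d/ form a stop–stop cluster, so [a] is inserted between them. → [keagaduitadapefe].
/mokijavatwugezjax/: the rule's environment is not met; surfaces unchanged as [mokijavatwugezjax].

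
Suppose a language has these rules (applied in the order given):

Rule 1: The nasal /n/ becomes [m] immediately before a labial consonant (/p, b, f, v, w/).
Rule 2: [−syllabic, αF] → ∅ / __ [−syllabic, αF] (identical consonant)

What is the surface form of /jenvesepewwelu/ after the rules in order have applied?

Rule 1 (nasal place assimilation): /n/ precedes the labial consonant /v/, so it assimilates in place to [m]. /jenvesepewwelu/ → jemvesepewwelu.
Rule 2 (degemination): /ww/ is a geminate; the first /w/ deletes. /jemvesepewwelu/ → jemvesepewelu.

jemvesepewelu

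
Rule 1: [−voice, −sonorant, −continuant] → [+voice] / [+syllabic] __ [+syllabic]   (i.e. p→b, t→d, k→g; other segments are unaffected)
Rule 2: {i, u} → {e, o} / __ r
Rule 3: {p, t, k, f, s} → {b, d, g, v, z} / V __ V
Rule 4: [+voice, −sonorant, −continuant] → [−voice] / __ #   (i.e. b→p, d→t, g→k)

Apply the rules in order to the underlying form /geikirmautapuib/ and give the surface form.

geigermaudabuip

Rule 1 (intervocalic voicing): /k/ is a voiceless stop between vowels /i/ and /i/, so it voices to [g]. /t/ is a voiceless stop between vowels /u/ and /a/, so it voices to [d]. /p/ is a voiceless stop between vowels /a/ and /u/, so it voices to [b]. /geikirmautapuib/ → geigirmaudabuib.
Rule 2 (pre-rhotic lowering): /i/ is a high vowel immediately before /r/, so it lowers to [e]. /geigirmaudabuib/ → geigermaudabuib.
Rule 3 (intervocalic voicing): no segment meets the environment; /geigermaudabuib/ is unchanged.
Rule 4 (final devoicing): /b/ is a voiced stop in word-final position, so it devoices to [p]. /geigermaudabuib/ → geigermaudabuip.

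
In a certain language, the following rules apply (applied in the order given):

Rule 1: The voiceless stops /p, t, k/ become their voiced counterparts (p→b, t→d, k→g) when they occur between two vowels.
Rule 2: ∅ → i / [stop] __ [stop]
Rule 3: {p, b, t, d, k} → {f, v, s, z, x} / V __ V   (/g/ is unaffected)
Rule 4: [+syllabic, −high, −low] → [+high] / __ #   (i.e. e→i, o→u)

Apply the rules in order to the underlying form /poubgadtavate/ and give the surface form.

pouvigazisavazi

Rule 1 (intervocalic voicing): /t/ is a voiceless stop between vowels /a/ and /e/, so it voices to [d]. /poubgadtavate/ → poubgadtavade.
Rule 2 (stop-cluster i-epenthesis): /b/ and /g/ form a stop–stop cluster, so [i] is inserted between them. /d/ and /t/ form a stop–stop cluster, so [i] is inserted between them. /poubgadtavade/ → poubigaditavade.
Rule 3 (intervocalic spirantization): /b/ is a stop between vowels /u/ and /i/, so it spirantizes to the fricative [v]. /d/ is a stop between vowels /a/ and /i/, so it spirantizes to the fricative [z]. /t/ is a stop between vowels /i/ and /a/, so it spirantizes to the fricative [s]. /d/ is a stop between vowels /a/ and /e/, so it spirantizes to the fricative [z]. /poubigaditavade/ → pouvigazisavaze.
Rule 4 (final vowel raising): /e/ is a mid vowel in word-final position, so it raises to [i]. /pouvigazisavaze/ → pouvigazisavazi.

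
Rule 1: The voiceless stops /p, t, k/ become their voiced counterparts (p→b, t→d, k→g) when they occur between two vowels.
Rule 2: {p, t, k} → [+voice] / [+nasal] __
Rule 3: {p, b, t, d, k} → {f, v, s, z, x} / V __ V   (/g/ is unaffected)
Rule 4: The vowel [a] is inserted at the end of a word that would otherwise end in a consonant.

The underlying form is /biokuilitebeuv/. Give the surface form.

bioguilizeveuva

Rule 1 (intervocalic voicing): /k/ is a voiceless stop between vowels /o/ and /u/, so it voices to [g]. /t/ is a voiceless stop between vowels /i/ and /e/, so it voices to [d]. /biokuilitebeuv/ → bioguilidebeuv.
Rule 2 (post-nasal voicing): no segment meets the environment; /bioguilidebeuv/ is unchanged.
Rule 3 (intervocalic spirantization): /d/ is a stop between vowels /i/ and /e/, so it spirantizes to the fricative [z]. /b/ is a stop between vowels /e/ and /e/, so it spirantizes to the fricative [v]. /bioguilidebeuv/ → bioguilizeveuv.
Rule 4 (final a-epenthesis): the form ends in the consonant /v/, so [a] is inserted word-finally. /bioguilizeveuv/ → bioguilizeveuva.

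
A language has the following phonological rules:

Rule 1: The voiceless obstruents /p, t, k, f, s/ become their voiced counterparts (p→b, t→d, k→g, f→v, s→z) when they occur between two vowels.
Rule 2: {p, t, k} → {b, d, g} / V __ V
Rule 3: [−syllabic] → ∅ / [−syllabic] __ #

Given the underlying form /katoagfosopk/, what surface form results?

Rule 1 (intervocalic voicing): /t/ is a voiceless obstruent between vowels /a/ and /o/, so it voices to [d]. /s/ is a voiceless obstruent between vowels /o/ and /o/, so it voices to [z]. /katoagfosopk/ → kadoagfozopk.
Rule 2 (intervocalic voicing): no segment meets the environment; /kadoagfozopk/ is unchanged.
Rule 3 (final cluster simplification): /k/ is the second consonant of a word-final cluster /pk/, so it deletes. /kadoagfozopk/ → kadoagfozop.

kadoagfozop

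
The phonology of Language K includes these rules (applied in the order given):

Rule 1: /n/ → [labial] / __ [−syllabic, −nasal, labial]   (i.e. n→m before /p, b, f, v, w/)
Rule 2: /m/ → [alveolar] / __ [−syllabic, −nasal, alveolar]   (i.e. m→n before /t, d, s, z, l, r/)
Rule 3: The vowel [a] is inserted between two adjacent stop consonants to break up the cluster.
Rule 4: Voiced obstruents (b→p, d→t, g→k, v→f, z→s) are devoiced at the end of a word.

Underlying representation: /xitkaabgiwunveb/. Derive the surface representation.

xitakaabagiwumvep

Rule 1 (nasal place assimilation): /n/ precedes the labial consonant /v/, so it assimilates in place to [m]. /xitkaabgiwunveb/ → xitkaabgiwumveb.
Rule 2 (nasal place assimilation): no segment meets the environment; /xitkaabgiwumveb/ is unchanged.
Rule 3 (stop-cluster a-epenthesis): /t/ and /k/ form a stop–stop cluster, so [a] is inserted between them. /b/ and /g/ form a stop–stop cluster, so [a] is inserted between them. /xitkaabgiwumveb/ → xitakaabagiwumveb.
Rule 4 (final devoicing): /b/ is a voiced obstruent in word-final position, so it devoices to [p]. /xitakaabagiwumveb/ → xitakaabagiwumvep.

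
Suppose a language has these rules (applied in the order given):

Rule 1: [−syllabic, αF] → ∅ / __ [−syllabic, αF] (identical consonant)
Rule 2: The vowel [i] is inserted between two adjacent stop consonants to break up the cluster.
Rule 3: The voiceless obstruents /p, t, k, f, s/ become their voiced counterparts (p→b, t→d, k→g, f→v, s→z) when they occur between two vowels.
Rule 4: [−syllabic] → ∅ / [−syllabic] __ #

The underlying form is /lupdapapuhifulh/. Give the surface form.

lubidababuhivul

Rule 1 (degemination): no segment meets the environment; /lupdapapuhifulh/ is unchanged.
Rule 2 (stop-cluster i-epenthesis): /p/ and /d/ form a stop–stop cluster, so [i] is inserted between them. /lupdapapuhifulh/ → lupidapapuhifulh.
Rule 3 (intervocalic voicing): /p/ is a voiceless obstruent between vowels /u/ and /i/, so it voices to [b]. /p/ is a voiceless obstruent between vowels /a/ and /a/, so it voices to [b]. /p/ is a voiceless obstruent between vowels /a/ and /u/, so it voices to [b]. /f/ is a voiceless obstruent between vowels /i/ and /u/, so it voices to [v]. /lupidapapuhifulh/ → lubidababuhivulh.
Rule 4 (final cluster simplification): /h/ is the second consonant of a word-final cluster /lh/, so it deletes. /lubidababuhivulh/ → lubidababuhivul.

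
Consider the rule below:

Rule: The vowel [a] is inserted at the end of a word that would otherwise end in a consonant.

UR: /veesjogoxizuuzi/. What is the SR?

No segment of /veesjogoxizuuzi/ meets the structural description of the rule, so the form surfaces unchanged.

veesjogoxizuuzi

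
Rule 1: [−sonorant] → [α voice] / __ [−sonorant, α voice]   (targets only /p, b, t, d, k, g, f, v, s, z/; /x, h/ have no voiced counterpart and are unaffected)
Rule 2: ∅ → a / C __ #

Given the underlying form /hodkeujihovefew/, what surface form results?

hotkeujihovefewa

Rule 1 (regressive voicing assimilation): /d/ precedes the voiceless obstruent /k/, so it devoices to [t] by assimilation. /hodkeujihovefew/ → hotkeujihovefew.
Rule 2 (final a-epenthesis): the form ends in the consonant /w/, so [a] is inserted word-finally. /hotkeujihovefew/ → hotkeujihovefewa.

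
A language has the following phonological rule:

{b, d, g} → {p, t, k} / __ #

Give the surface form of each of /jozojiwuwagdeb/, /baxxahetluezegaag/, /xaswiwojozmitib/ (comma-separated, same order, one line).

jozojiwuwagdep, baxxahetluezegaak, xaswiwojozmitip

/jozojiwuwagdeb/: /b/ is a voiced stop in word-final position, so it devoices to [p]. → [jozojiwuwagdep].
/baxxahetluezegaag/: /g/ is a voiced stop in word-final position, so it devoices to [k]. → [baxxahetluezegaak].
/xaswiwojozmitib/: /b/ is a voiced stop in word-final position, so it devoices to [p]. → [xaswiwojozmitip].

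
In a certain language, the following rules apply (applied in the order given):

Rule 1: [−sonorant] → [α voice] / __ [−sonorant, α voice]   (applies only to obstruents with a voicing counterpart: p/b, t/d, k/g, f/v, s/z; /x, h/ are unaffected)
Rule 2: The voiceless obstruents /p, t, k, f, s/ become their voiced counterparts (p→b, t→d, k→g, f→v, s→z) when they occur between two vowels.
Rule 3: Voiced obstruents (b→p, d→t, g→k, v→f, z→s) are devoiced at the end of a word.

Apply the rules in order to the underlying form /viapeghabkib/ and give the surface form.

viabekhapkip

Rule 1 (regressive voicing assimilation): /g/ precedes the voiceless obstruent /h/, so it devoices to [k] by assimilation. /b/ precedes the voiceless obstruent /k/, so it devoices to [p] by assimilation. /viapeghabkib/ → viapekhapkib.
Rule 2 (intervocalic voicing): /p/ is a voiceless obstruent between vowels /a/ and /e/, so it voices to [b]. /viapekhapkib/ → viabekhapkib.
Rule 3 (final devoicing): /b/ is a voiced obstruent in word-final position, so it devoices to [p]. /viabekhapkib/ → viabekhapkip.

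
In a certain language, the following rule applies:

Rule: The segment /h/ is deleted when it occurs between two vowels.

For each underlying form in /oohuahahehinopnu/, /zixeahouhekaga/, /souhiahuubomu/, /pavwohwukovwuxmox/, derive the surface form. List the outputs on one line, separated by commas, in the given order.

oouaaeinopnu, zixeaouekaga, souiauubomu, pavwohwukovwuxmox

/oohuahahehinopnu/: /h/ occurs between vowels /o/ and /u/, so it deletes. /h/ occurs between vowels /a/ and /a/, so it deletes. /h/ occurs between vowels /a/ and /e/, so it deletes. /h/ occurs between vowels /e/ and /i/, so it deletes. → [oouaaeinopnu].
/zixeahouhekaga/: /h/ occurs between vowels /a/ and /o/, so it deletes. /h/ occurs between vowels /u/ and /e/, so it deletes. → [zixeaouekaga].
/souhiahuubomu/: /h/ occurs between vowels /u/ and /i/, so it deletes. /h/ occurs between vowels /a/ and /u/, so it deletes. → [souiauubomu].
/pavwohwukovwuxmox/: the rule's environment is not met; surfaces unchanged as [pavwohwukovwuxmox].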